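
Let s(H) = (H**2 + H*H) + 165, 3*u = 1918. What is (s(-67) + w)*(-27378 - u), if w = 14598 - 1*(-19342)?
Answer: -1207070772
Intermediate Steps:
u = 1918/3 (u = (1/3)*1918 = 1918/3 ≈ 639.33)
s(H) = 165 + 2*H**2 (s(H) = (H**2 + H**2) + 165 = 2*H**2 + 165 = 165 + 2*H**2)
w = 33940 (w = 14598 + 19342 = 33940)
(s(-67) + w)*(-27378 - u) = ((165 + 2*(-67)**2) + 33940)*(-27378 - 1*1918/3) = ((165 + 2*4489) + 33940)*(-27378 - 1918/3) = ((165 + 8978) + 33940)*(-84052/3) = (9143 + 33940)*(-84052/3) = 43083*(-84052/3) = -1207070772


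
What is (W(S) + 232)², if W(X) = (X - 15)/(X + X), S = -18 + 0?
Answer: 7812025/144 ≈ 54250.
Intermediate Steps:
S = -18
W(X) = (-15 + X)/(2*X) (W(X) = (-15 + X)/((2*X)) = (-15 + X)*(1/(2*X)) = (-15 + X)/(2*X))
(W(S) + 232)² = ((½)*(-15 - 18)/(-18) + 232)² = ((½)*(-1/18)*(-33) + 232)² = (11/12 + 232)² = (2795/12)² = 7812025/144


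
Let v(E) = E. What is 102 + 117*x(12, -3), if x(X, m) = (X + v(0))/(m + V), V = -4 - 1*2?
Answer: -54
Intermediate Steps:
V = -6 (V = -4 - 2 = -6)
x(X, m) = X/(-6 + m) (x(X, m) = (X + 0)/(m - 6) = X/(-6 + m))
102 + 117*x(12, -3) = 102 + 117*(12/(-6 - 3)) = 102 + 117*(12/(-9)) = 102 + 117*(12*(-⅑)) = 102 + 117*(-4/3) = 102 - 156 = -54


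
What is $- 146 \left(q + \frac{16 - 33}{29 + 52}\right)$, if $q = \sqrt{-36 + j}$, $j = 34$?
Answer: $\frac{2482}{81} - 146 i \sqrt{2} \approx 30.642 - 206.48 i$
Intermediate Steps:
$q = i \sqrt{2}$ ($q = \sqrt{-36 + 34} = \sqrt{-2} = i \sqrt{2} \approx 1.4142 i$)
$- 146 \left(q + \frac{16 - 33}{29 + 52}\right) = - 146 \left(i \sqrt{2} + \frac{16 - 33}{29 + 52}\right) = - 146 \left(i \sqrt{2} - \frac{17}{81}\right) = - 146 \left(- \frac{17}{81} + i \sqrt{2}\right) = \frac{2482}{81} - 146 i \sqrt{2}$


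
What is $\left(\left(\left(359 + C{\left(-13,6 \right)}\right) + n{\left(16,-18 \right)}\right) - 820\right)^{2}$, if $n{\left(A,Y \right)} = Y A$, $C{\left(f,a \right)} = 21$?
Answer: $529984$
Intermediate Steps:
$n{\left(A,Y \right)} = A Y$
$\left(\left(\left(359 + C{\left(-13,6 \right)}\right) + n{\left(16,-18 \right)}\right) - 820\right)^{2} = \left(\left(\left(359 + 21\right) + 16 \left(-18\right)\right) - 820\right)^{2} = \left(\left(380 - 288\right) - 820\right)^{2} = \left(92 - 820\right)^{2} = \left(-728\right)^{2} = 529984$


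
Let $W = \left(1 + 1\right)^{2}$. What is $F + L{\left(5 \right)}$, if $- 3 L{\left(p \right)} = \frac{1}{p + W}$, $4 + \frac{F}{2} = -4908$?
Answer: $- \frac{265249}{27} \approx -9824.0$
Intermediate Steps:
$F = -9824$ ($F = -8 + 2 \left(-4908\right) = -8 - 9816 = -9824$)
$W = 4$ ($W = 2^{2} = 4$)
$L{\left(p \right)} = - \frac{1}{3 \left(4 + p\right)}$ ($L{\left(p \right)} = - \frac{1}{3 \left(p + 4\right)} = - \frac{1}{3 \left(4 + p\right)}$)
$F + L{\left(5 \right)} = -9824 - \frac{1}{12 + 3 \cdot 5} = -9824 - \frac{1}{12 + 15} = -9824 - \frac{1}{27} = - \frac{265249}{27}$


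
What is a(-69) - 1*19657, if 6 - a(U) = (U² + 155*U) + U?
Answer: -13648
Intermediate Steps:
a(U) = 6 - U² - 156*U (a(U) = 6 - ((U² + 155*U) + U) = 6 - (U² + 156*U) = 6 + (-U² - 156*U) = 6 - U² - 156*U)
a(-69) - 1*19657 = (6 - 1*(-69)² - 156*(-69)) - 1*19657 = (6 - 1*4761 + 10764) - 19657 = (6 - 4761 + 10764) - 19657 = 6009 - 19657 = -13648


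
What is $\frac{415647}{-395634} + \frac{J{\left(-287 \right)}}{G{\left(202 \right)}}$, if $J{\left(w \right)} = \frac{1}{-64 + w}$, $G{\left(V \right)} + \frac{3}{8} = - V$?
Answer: $- \frac{78732046657}{74942179182} \approx -1.0506$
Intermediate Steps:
$G{\left(V \right)} = - \frac{3}{8} - V$
$\frac{415647}{-395634} + \frac{J{\left(-287 \right)}}{G{\left(202 \right)}} = \frac{415647}{-395634} + \frac{1}{\left(-64 - 287\right) \left(- \frac{3}{8} - 202\right)} = 415647 \left(- \frac{1}{395634}\right) + \frac{1}{\left(-351\right) \left(- \frac{3}{8} - 202\right)} = - \frac{138549}{131878} - \frac{1}{351 \left(- \frac{1619}{8}\right)} = - \frac{138549}{131878} - - \frac{8}{568269} = - \frac{138549}{131878} + \frac{8}{568269} = - \frac{78732046657}{74942179182}$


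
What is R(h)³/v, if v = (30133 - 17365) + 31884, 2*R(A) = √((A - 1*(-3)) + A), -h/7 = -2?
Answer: 31*√31/357216 ≈ 0.00048318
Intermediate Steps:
h = 14 (h = -7*(-2) = 14)
R(A) = √(3 + 2*A)/2 (R(A) = √((A - 1*(-3)) + A)/2 = √((A + 3) + A)/2 = √((3 + A) + A)/2 = √(3 + 2*A)/2)
v = 44652 (v = 12768 + 31884 = 44652)
R(h)³/v = (√(3 + 2*14)/2)³/44652 = (√(3 + 28)/2)³*(1/44652) = (√31/2)³*(1/44652) = (31*√31/8)*(1/44652) = 31*√31/357216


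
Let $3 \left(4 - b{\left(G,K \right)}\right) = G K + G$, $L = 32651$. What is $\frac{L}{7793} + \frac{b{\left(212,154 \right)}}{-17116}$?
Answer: $\frac{483137003}{100038741} \approx 4.8295$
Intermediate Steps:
$b{\left(G,K \right)} = 4 - \frac{G}{3} - \frac{G K}{3}$ ($b{\left(G,K \right)} = 4 - \frac{G K + G}{3} = 4 - \frac{G + G K}{3} = 4 - \left(\frac{G}{3} + \frac{G K}{3}\right) = 4 - \frac{G}{3} - \frac{G K}{3}$)
$\frac{L}{7793} + \frac{b{\left(212,154 \right)}}{-17116} = \frac{32651}{7793} + \frac{4 - \frac{212}{3} - \frac{212}{3} \cdot 154}{-17116} = 32651 \cdot \frac{1}{7793} + \left(4 - \frac{212}{3} - \frac{32648}{3}\right) \left(- \frac{1}{17116}\right) = \frac{32651}{7793} - - \frac{8212}{12837} = \frac{32651}{7793} + \frac{8212}{12837} = \frac{483137003}{100038741}$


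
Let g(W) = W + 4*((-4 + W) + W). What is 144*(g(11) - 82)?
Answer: 144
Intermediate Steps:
g(W) = -16 + 9*W (g(W) = W + 4*(-4 + 2*W) = W + (-16 + 8*W) = -16 + 9*W)
144*(g(11) - 82) = 144*((-16 + 9*11) - 82) = 144*((-16 + 99) - 82) = 144*(83 - 82) = 144*1 = 144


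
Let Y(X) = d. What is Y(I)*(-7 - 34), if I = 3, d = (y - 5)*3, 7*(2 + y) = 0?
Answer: 861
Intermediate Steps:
y = -2 (y = -2 + (⅐)*0 = -2 + 0 = -2)
d = -21 (d = (-2 - 5)*3 = -7*3 = -21)
Y(X) = -21
Y(I)*(-7 - 34) = -21*(-7 - 34) = -21*(-41) = 861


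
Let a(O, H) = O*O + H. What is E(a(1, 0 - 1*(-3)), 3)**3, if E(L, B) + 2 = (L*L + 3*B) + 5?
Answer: 21952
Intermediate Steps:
a(O, H) = H + O**2 (a(O, H) = O**2 + H = H + O**2)
E(L, B) = 3 + L**2 + 3*B (E(L, B) = -2 + ((L*L + 3*B) + 5) = -2 + ((L**2 + 3*B) + 5) = -2 + (5 + L**2 + 3*B) = 3 + L**2 + 3*B)
E(a(1, 0 - 1*(-3)), 3)**3 = (3 + ((0 - 1*(-3)) + 1**2)**2 + 3*3)**3 = (3 + ((0 + 3) + 1)**2 + 9)**3 = (3 + (3 + 1)**2 + 9)**3 = (3 + 4**2 + 9)**3 = (3 + 16 + 9)**3 = 28**3 = 21952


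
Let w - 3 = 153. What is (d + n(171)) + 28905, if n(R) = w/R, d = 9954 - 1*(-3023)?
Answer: 2387326/57 ≈ 41883.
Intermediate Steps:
d = 12977 (d = 9954 + 3023 = 12977)
w = 156 (w = 3 + 153 = 156)
n(R) = 156/R
(d + n(171)) + 28905 = (12977 + 156/171) + 28905 = (12977 + 156*(1/171)) + 28905 = (12977 + 52/57) + 28905 = 739741/57 + 28905 = 2387326/57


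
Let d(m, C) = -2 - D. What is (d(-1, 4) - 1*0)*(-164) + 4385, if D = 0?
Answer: 4713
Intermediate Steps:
d(m, C) = -2 (d(m, C) = -2 - 1*0 = -2 + 0 = -2)
(d(-1, 4) - 1*0)*(-164) + 4385 = (-2 - 1*0)*(-164) + 4385 = (-2 + 0)*(-164) + 4385 = -2*(-164) + 4385 = 328 + 4385 = 4713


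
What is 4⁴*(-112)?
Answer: -28672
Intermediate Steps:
4⁴*(-112) = 256*(-112) = -28672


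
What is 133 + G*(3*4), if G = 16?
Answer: 325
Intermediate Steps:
133 + G*(3*4) = 133 + 16*(3*4) = 133 + 16*12 = 133 + 192 = 325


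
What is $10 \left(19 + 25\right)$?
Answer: $440$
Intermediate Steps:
$10 \left(19 + 25\right) = 10 \cdot 44 = 440$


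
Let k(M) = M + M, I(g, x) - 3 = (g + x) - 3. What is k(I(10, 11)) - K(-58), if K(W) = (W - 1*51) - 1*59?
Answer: 210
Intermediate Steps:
I(g, x) = g + x (I(g, x) = 3 + ((g + x) - 3) = 3 + (-3 + g + x) = g + x)
K(W) = -110 + W (K(W) = (W - 51) - 59 = (-51 + W) - 59 = -110 + W)
k(M) = 2*M
k(I(10, 11)) - K(-58) = 2*(10 + 11) - (-110 - 58) = 2*21 - 1*(-168) = 42 + 168 = 210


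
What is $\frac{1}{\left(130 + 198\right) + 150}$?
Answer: $\frac{1}{478} \approx 0.002092$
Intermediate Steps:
$\frac{1}{\left(130 + 198\right) + 150} = \frac{1}{328 + 150} = \frac{1}{478}$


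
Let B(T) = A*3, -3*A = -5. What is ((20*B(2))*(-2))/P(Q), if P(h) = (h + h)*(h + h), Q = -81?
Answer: -50/6561 ≈ -0.0076208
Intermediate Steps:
A = 5/3 (A = -⅓*(-5) = 5/3 ≈ 1.6667)
B(T) = 5 (B(T) = (5/3)*3 = 5)
P(h) = 4*h² (P(h) = (2*h)*(2*h) = 4*h²)
((20*B(2))*(-2))/P(Q) = ((20*5)*(-2))/((4*(-81)²)) = (100*(-2))/((4*6561)) = -200/26244 = -200*1/26244 = -50/6561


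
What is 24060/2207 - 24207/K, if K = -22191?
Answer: 195780103/16325179 ≈ 11.993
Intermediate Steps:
24060/2207 - 24207/K = 24060/2207 - 24207/(-22191) = 24060*(1/2207) - 24207*(-1/22191) = 24060/2207 + 8069/7397 = 195780103/16325179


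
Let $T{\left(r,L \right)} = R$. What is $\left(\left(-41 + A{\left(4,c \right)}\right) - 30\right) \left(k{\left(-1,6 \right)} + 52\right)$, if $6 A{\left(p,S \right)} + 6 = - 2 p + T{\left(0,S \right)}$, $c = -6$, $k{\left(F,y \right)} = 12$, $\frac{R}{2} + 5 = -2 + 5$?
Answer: $-4736$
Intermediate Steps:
$R = -4$ ($R = -10 + 2 \left(-2 + 5\right) = -10 + 2 \cdot 3 = -10 + 6 = -4$)
$T{\left(r,L \right)} = -4$
$A{\left(p,S \right)} = - \frac{5}{3} - \frac{p}{3}$ ($A{\left(p,S \right)} = -1 + \frac{- 2 p - 4}{6} = -1 + \frac{-4 - 2 p}{6} = -1 - \left(\frac{2}{3} + \frac{p}{3}\right) = - \frac{5}{3} - \frac{p}{3}$)
$\left(\left(-41 + A{\left(4,c \right)}\right) - 30\right) \left(k{\left(-1,6 \right)} + 52\right) = \left(\left(-41 - 3\right) - 30\right) \left(12 + 52\right) = \left(\left(-41 - 3\right) - 30\right) 64 = \left(-44 - 30\right) 64 = \left(-74\right) 64 = -4736$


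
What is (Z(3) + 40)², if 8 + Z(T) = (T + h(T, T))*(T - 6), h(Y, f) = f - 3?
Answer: 529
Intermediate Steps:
h(Y, f) = -3 + f
Z(T) = -8 + (-6 + T)*(-3 + 2*T) (Z(T) = -8 + (T + (-3 + T))*(T - 6) = -8 + (-3 + 2*T)*(-6 + T) = -8 + (-6 + T)*(-3 + 2*T))
(Z(3) + 40)² = ((10 - 15*3 + 2*3²) + 40)² = ((10 - 45 + 2*9) + 40)² = ((10 - 45 + 18) + 40)² = (-17 + 40)² = 23² = 529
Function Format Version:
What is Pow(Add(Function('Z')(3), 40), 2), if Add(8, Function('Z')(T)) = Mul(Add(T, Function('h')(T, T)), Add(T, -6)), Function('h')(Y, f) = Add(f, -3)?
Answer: 529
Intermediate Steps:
Function('h')(Y, f) = Add(-3, f)
Function('Z')(T) = Add(-8, Mul(Add(-6, T), Add(-3, Mul(2, T)))) (Function('Z')(T) = Add(-8, Mul(Add(T, Add(-3, T)), Add(T, -6))) = Add(-8, Mul(Add(-3, Mul(2, T)), Add(-6, T))) = Add(-8, Mul(Add(-6, T), Add(-3, Mul(2, T)))))
Pow(Add(Function('Z')(3), 40), 2) = Pow(Add(Add(10, Mul(-15, 3), Mul(2, Pow(3, 2))), 40), 2) = Pow(Add(Add(10, -45, Mul(2, 9)), 40), 2) = Pow(Add(Add(10, -45, 18), 40), 2) = Pow(Add(-17, 40), 2) = Pow(23, 2) = 529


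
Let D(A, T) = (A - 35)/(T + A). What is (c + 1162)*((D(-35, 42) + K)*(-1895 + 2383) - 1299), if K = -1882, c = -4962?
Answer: 3513461000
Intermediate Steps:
D(A, T) = (-35 + A)/(A + T)
(c + 1162)*((D(-35, 42) + K)*(-1895 + 2383) - 1299) = (-4962 + 1162)*(((-35 - 35)/(-35 + 42) - 1882)*(-1895 + 2383) - 1299) = -3800*((-70/7 - 1882)*488 - 1299) = -3800*(((⅐)*(-70) - 1882)*488 - 1299) = -3800*((-10 - 1882)*488 - 1299) = -3800*(-1892*488 - 1299) = -3800*(-923296 - 1299) = -3800*(-924595) = 3513461000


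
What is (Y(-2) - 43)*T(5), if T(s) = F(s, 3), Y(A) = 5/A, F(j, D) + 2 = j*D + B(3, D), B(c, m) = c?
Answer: -728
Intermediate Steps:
F(j, D) = 1 + D*j (F(j, D) = -2 + (j*D + 3) = -2 + (D*j + 3) = -2 + (3 + D*j) = 1 + D*j)
T(s) = 1 + 3*s
(Y(-2) - 43)*T(5) = (5/(-2) - 43)*(1 + 3*5) = (5*(-½) - 43)*(1 + 15) = (-5/2 - 43)*16 = -91/2*16 = -728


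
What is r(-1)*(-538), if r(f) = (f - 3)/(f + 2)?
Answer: 2152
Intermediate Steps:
r(f) = (-3 + f)/(2 + f)
r(-1)*(-538) = ((-3 - 1)/(2 - 1))*(-538) = (-4/1)*(-538) = (1*(-4))*(-538) = -4*(-538) = 2152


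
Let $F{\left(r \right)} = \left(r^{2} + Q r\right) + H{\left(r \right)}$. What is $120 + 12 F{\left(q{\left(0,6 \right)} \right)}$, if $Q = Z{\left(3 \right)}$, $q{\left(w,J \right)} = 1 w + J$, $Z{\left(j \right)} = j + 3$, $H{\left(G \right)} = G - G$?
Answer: $984$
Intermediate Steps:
$H{\left(G \right)} = 0$
$Z{\left(j \right)} = 3 + j$
$q{\left(w,J \right)} = J + w$ ($q{\left(w,J \right)} = w + J = J + w$)
$Q = 6$ ($Q = 3 + 3 = 6$)
$F{\left(r \right)} = r^{2} + 6 r$ ($F{\left(r \right)} = \left(r^{2} + 6 r\right) + 0 = r^{2} + 6 r$)
$120 + 12 F{\left(q{\left(0,6 \right)} \right)} = 120 + 12 \left(6 + 0\right) \left(6 + \left(6 + 0\right)\right) = 120 + 12 \cdot 6 \left(6 + 6\right) = 120 + 12 \cdot 6 \cdot 12 = 120 + 12 \cdot 72 = 120 + 864 = 984$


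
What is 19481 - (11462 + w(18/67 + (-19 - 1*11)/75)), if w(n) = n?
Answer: 2686409/335 ≈ 8019.1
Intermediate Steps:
19481 - (11462 + w(18/67 + (-19 - 1*11)/75)) = 19481 - (11462 + (18/67 + (-19 - 1*11)/75)) = 19481 - (11462 + (18*(1/67) + (-19 - 11)*(1/75))) = 19481 - (11462 + (18/67 - 30*1/75)) = 19481 - (11462 + (18/67 - ⅖)) = 19481 - (11462 - 44/335) = 19481 - 1*3839726/335 = 19481 - 3839726/335 = 2686409/335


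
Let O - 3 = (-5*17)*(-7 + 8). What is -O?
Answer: 82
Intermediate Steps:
O = -82 (O = 3 + (-5*17)*(-7 + 8) = 3 - 85*1 = 3 - 85 = -82)
-O = -1*(-82) = 82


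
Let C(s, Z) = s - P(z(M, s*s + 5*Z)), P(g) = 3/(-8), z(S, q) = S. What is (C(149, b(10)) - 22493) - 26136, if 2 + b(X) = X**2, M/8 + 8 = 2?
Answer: -387837/8 ≈ -48480.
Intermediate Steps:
M = -48 (M = -64 + 8*2 = -64 + 16 = -48)
P(g) = -3/8 (P(g) = 3*(-1/8) = -3/8)
b(X) = -2 + X**2
C(s, Z) = 3/8 + s (C(s, Z) = s - 1*(-3/8) = s + 3/8 = 3/8 + s)
(C(149, b(10)) - 22493) - 26136 = ((3/8 + 149) - 22493) - 26136 = (1195/8 - 22493) - 26136 = -178749/8 - 26136 = -387837/8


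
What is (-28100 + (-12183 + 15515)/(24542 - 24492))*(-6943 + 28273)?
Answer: -2989757844/5 ≈ -5.9795e+8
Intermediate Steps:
(-28100 + (-12183 + 15515)/(24542 - 24492))*(-6943 + 28273) = (-28100 + 3332/50)*21330 = (-28100 + 3332*(1/50))*21330 = (-28100 + 1666/25)*21330 = -700834/25*21330 = -2989757844/5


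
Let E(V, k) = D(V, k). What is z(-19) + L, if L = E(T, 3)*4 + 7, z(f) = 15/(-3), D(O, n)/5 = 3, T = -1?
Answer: 62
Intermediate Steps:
D(O, n) = 15 (D(O, n) = 5*3 = 15)
E(V, k) = 15
z(f) = -5 (z(f) = 15*(-1/3) = -5)
L = 67 (L = 15*4 + 7 = 60 + 7 = 67)
z(-19) + L = -5 + 67 = 62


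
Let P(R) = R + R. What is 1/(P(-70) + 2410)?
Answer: 1/2270 ≈ 0.00044053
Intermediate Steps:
P(R) = 2*R
1/(P(-70) + 2410) = 1/(2*(-70) + 2410) = 1/(-140 + 2410) = 1/2270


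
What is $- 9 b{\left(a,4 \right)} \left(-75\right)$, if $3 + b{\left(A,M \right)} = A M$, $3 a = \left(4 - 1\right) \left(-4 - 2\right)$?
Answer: $-18225$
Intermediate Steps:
$a = -6$ ($a = \frac{\left(4 - 1\right) \left(-4 - 2\right)}{3} = \frac{3 \left(-6\right)}{3} = \frac{1}{3} \left(-18\right) = -6$)
$b{\left(A,M \right)} = -3 + A M$
$- 9 b{\left(a,4 \right)} \left(-75\right) = - 9 \left(-3 - 24\right) \left(-75\right) = \left(-9\right) \left(-27\right) \left(-75\right) = 243 \left(-75\right) = -18225$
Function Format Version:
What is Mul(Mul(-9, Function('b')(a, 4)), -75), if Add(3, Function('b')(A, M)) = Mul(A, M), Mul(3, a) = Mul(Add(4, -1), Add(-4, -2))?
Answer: -18225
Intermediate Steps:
a = -6 (a = Mul(Rational(1, 3), Mul(Add(4, -1), Add(-4, -2))) = Mul(Rational(1, 3), Mul(3, -6)) = Mul(Rational(1, 3), -18) = -6)
Function('b')(A, M) = Add(-3, Mul(A, M))
Mul(Mul(-9, Function('b')(a, 4)), -75) = Mul(Mul(-9, Add(-3, Mul(-6, 4))), -75) = Mul(Mul(-9, Add(-3, -24)), -75) = Mul(Mul(-9, -27), -75) = Mul(243, -75) = -18225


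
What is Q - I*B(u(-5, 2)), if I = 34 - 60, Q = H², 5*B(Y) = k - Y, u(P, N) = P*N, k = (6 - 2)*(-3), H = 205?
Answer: 210073/5 ≈ 42015.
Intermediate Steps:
k = -12 (k = 4*(-3) = -12)
u(P, N) = N*P
B(Y) = -12/5 - Y/5 (B(Y) = (-12 - Y)/5 = -12/5 - Y/5)
Q = 42025 (Q = 205² = 42025)
I = -26
Q - I*B(u(-5, 2)) = 42025 - (-26)*(-12/5 - 2*(-5)/5) = 42025 - (-26)*(-12/5 - ⅕*(-10)) = 42025 - (-26)*(-12/5 + 2) = 42025 - (-26)*(-2)/5 = 42025 - 1*52/5 = 42025 - 52/5 = 210073/5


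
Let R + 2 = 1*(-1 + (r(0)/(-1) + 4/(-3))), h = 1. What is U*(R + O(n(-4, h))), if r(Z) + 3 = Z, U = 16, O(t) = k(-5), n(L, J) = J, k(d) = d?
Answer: -304/3 ≈ -101.33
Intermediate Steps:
O(t) = -5
r(Z) = -3 + Z
R = -4/3 (R = -2 + 1*(-1 + ((-3 + 0)/(-1) + 4/(-3))) = -2 + 1*(-1 + (-3*(-1) + 4*(-⅓))) = -2 + 1*(-1 + (3 - 4/3)) = -2 + 1*(-1 + 5/3) = -2 + 1*(⅔) = -2 + ⅔ = -4/3 ≈ -1.3333)
U*(R + O(n(-4, h))) = 16*(-4/3 - 5) = 16*(-19/3) = -304/3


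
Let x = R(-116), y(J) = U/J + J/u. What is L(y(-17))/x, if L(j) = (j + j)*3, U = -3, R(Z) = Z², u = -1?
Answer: 219/28594 ≈ 0.0076590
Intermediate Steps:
y(J) = -J - 3/J (y(J) = -3/J + J/(-1) = -3/J + J*(-1) = -3/J - J = -J - 3/J)
x = 13456 (x = (-116)² = 13456)
L(j) = 6*j (L(j) = (2*j)*3 = 6*j)
L(y(-17))/x = (6*(-1*(-17) - 3/(-17)))/13456 = (6*(17 - 3*(-1/17)))*(1/13456) = (6*(17 + 3/17))*(1/13456) = (6*(292/17))*(1/13456) = (1752/17)*(1/13456) = 219/28594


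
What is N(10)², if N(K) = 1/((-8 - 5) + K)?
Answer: ⅑ ≈ 0.11111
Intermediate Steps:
N(K) = 1/(-13 + K)
N(10)² = (1/(-13 + 10))² = (1/(-3))² = (-⅓)² = ⅑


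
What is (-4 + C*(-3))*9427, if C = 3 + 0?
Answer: -122551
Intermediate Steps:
C = 3
(-4 + C*(-3))*9427 = (-4 + 3*(-3))*9427 = (-4 - 9)*9427 = -13*9427 = -122551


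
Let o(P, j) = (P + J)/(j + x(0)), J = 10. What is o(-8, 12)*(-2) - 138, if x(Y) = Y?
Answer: -415/3 ≈ -138.33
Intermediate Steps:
o(P, j) = (10 + P)/j (o(P, j) = (P + 10)/(j + 0) = (10 + P)/j)
o(-8, 12)*(-2) - 138 = ((10 - 8)/12)*(-2) - 138 = ((1/12)*2)*(-2) - 138 = (⅙)*(-2) - 138 = -⅓ - 138 = -415/3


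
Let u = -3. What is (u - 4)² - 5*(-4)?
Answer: 69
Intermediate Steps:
(u - 4)² - 5*(-4) = (-3 - 4)² - 5*(-4) = (-7)² + 20 = 49 + 20 = 69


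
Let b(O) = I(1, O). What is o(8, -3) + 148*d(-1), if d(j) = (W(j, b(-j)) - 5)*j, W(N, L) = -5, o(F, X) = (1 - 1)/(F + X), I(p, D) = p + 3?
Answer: 1480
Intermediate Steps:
I(p, D) = 3 + p
b(O) = 4 (b(O) = 3 + 1 = 4)
o(F, X) = 0 (o(F, X) = 0/(F + X) = 0)
d(j) = -10*j (d(j) = (-5 - 5)*j = -10*j)
o(8, -3) + 148*d(-1) = 0 + 148*(-10*(-1)) = 0 + 148*10 = 0 + 1480 = 1480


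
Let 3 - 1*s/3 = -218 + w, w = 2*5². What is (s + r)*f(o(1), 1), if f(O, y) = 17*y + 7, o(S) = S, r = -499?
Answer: 336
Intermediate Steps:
w = 50 (w = 2*25 = 50)
f(O, y) = 7 + 17*y
s = 513 (s = 9 - 3*(-218 + 50) = 9 - 3*(-168) = 9 + 504 = 513)
(s + r)*f(o(1), 1) = (513 - 499)*(7 + 17*1) = 14*(7 + 17) = 14*24 = 336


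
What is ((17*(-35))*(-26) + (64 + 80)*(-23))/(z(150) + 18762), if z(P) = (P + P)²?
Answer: 6079/54381 ≈ 0.11179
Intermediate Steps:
z(P) = 4*P² (z(P) = (2*P)² = 4*P²)
((17*(-35))*(-26) + (64 + 80)*(-23))/(z(150) + 18762) = ((17*(-35))*(-26) + (64 + 80)*(-23))/(4*150² + 18762) = (-595*(-26) + 144*(-23))/(4*22500 + 18762) = (15470 - 3312)/(90000 + 18762) = 12158/108762 = 12158*(1/108762) = 6079/54381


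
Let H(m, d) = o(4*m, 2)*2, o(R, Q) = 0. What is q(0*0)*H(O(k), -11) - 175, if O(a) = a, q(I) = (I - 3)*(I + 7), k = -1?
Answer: -175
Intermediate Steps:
q(I) = (-3 + I)*(7 + I)
H(m, d) = 0 (H(m, d) = 0*2 = 0)
q(0*0)*H(O(k), -11) - 175 = (-21 + (0*0)² + 4*(0*0))*0 - 175 = (-21 + 0² + 4*0)*0 - 175 = (-21 + 0 + 0)*0 - 175 = -21*0 - 175 = 0 - 175 = -175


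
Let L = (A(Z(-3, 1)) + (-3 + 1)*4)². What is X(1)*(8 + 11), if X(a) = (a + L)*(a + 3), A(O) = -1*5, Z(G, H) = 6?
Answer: 12920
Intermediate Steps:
A(O) = -5
L = 169 (L = (-5 + (-3 + 1)*4)² = (-5 - 2*4)² = (-5 - 8)² = (-13)² = 169)
X(a) = (3 + a)*(169 + a) (X(a) = (a + 169)*(a + 3) = (169 + a)*(3 + a) = (3 + a)*(169 + a))
X(1)*(8 + 11) = (507 + 1² + 172*1)*(8 + 11) = (507 + 1 + 172)*19 = 680*19 = 12920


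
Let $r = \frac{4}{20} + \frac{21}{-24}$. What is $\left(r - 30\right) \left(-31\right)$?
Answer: $\frac{38037}{40} \approx 950.92$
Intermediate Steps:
$r = - \frac{27}{40}$ ($r = 4 \cdot \frac{1}{20} + 21 \left(- \frac{1}{24}\right) = \frac{1}{5} - \frac{7}{8} = - \frac{27}{40} \approx -0.675$)
$\left(r - 30\right) \left(-31\right) = \left(- \frac{27}{40} - 30\right) \left(-31\right) = \left(- \frac{1227}{40}\right) \left(-31\right) = \frac{38037}{40}$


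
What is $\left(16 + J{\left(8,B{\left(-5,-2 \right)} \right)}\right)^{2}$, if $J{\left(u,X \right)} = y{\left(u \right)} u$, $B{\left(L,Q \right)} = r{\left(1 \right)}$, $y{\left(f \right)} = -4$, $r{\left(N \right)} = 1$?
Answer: $256$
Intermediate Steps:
$B{\left(L,Q \right)} = 1$
$J{\left(u,X \right)} = - 4 u$
$\left(16 + J{\left(8,B{\left(-5,-2 \right)} \right)}\right)^{2} = \left(16 - 32\right)^{2} = \left(-16\right)^{2} = 256$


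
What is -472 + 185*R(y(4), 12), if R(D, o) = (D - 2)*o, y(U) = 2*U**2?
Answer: 66128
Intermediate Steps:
R(D, o) = o*(-2 + D) (R(D, o) = (-2 + D)*o = o*(-2 + D))
-472 + 185*R(y(4), 12) = -472 + 185*(12*(-2 + 2*4**2)) = -472 + 185*(12*(-2 + 2*16)) = -472 + 185*(12*(-2 + 32)) = -472 + 185*(12*30) = -472 + 185*360 = -472 + 66600 = 66128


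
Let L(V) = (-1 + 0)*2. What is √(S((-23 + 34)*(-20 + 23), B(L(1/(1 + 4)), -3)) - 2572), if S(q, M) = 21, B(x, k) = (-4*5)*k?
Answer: I*√2551 ≈ 50.507*I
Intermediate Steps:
L(V) = -2 (L(V) = -1*2 = -2)
B(x, k) = -20*k
√(S((-23 + 34)*(-20 + 23), B(L(1/(1 + 4)), -3)) - 2572) = √(21 - 2572) = √(-2551) = I*√2551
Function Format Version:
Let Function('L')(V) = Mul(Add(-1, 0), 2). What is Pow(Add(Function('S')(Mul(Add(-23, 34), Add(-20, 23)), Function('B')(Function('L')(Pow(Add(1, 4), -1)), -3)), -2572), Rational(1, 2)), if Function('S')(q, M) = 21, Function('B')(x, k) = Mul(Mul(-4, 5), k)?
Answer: Mul(I, Pow(2551, Rational(1, 2))) ≈ Mul(50.507, I)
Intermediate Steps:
Function('L')(V) = -2 (Function('L')(V) = Mul(-1, 2) = -2)
Function('B')(x, k) = Mul(-20, k)
Pow(Add(Function('S')(Mul(Add(-23, 34), Add(-20, 23)), Function('B')(Function('L')(Pow(Add(1, 4), -1)), -3)), -2572), Rational(1, 2)) = Pow(Add(21, -2572), Rational(1, 2)) = Pow(-2551, Rational(1, 2)) = Mul(I, Pow(2551, Rational(1, 2)))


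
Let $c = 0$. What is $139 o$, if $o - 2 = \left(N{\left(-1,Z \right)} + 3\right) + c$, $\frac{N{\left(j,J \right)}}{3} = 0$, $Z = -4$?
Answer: $695$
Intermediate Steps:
$N{\left(j,J \right)} = 0$ ($N{\left(j,J \right)} = 3 \cdot 0 = 0$)
$o = 5$ ($o = 2 + \left(\left(0 + 3\right) + 0\right) = 2 + \left(3 + 0\right) = 2 + 3 = 5$)
$139 o = 139 \cdot 5 = 695$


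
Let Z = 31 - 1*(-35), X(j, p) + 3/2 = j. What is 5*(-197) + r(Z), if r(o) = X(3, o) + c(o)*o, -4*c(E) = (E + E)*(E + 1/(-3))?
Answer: -288011/2 ≈ -1.4401e+5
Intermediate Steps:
X(j, p) = -3/2 + j
c(E) = -E*(-⅓ + E)/2 (c(E) = -(E + E)*(E + 1/(-3))/4 = -2*E*(E - ⅓)/4 = -2*E*(-⅓ + E)/4 = -E*(-⅓ + E)/2)
Z = 66 (Z = 31 + 35 = 66)
r(o) = 3/2 + o²*(1 - 3*o)/6 (r(o) = (-3/2 + 3) + (o*(1 - 3*o)/6)*o = 3/2 + o²*(1 - 3*o)/6)
5*(-197) + r(Z) = 5*(-197) + (3/2 + (⅙)*66²*(1 - 3*66)) = -985 + (3/2 + (⅙)*4356*(1 - 198)) = -985 + (3/2 + (⅙)*4356*(-197)) = -985 + (3/2 - 143022) = -985 - 286041/2 = -288011/2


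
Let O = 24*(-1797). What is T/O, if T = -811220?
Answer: 202805/10782 ≈ 18.810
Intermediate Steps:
O = -43128
T/O = -811220/(-43128) = -811220*(-1/43128) = 202805/10782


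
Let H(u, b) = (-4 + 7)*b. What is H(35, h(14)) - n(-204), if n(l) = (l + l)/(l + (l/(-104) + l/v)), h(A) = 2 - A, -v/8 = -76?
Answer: -298084/7841 ≈ -38.016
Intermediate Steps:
v = 608 (v = -8*(-76) = 608)
H(u, b) = 3*b
n(l) = 15808/7841 (n(l) = (l + l)/(l + (l/(-104) + l/608)) = (2*l)/(l + (l*(-1/104) + l*(1/608))) = (2*l)/(l + (-l/104 + l/608)) = (2*l)/(l - 63*l/7904) = (2*l)/((7841*l/7904)) = (2*l)*(7904/(7841*l)) = 15808/7841)
H(35, h(14)) - n(-204) = 3*(2 - 1*14) - 1*15808/7841 = 3*(2 - 14) - 15808/7841 = 3*(-12) - 15808/7841 = -36 - 15808/7841 = -298084/7841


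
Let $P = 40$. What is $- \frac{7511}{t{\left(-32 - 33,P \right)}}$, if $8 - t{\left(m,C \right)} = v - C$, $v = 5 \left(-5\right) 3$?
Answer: $- \frac{7511}{123} \approx -61.065$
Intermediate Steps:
$v = -75$ ($v = \left(-25\right) 3 = -75$)
$t{\left(m,C \right)} = 83 + C$ ($t{\left(m,C \right)} = 8 - \left(-75 - C\right) = 8 + \left(75 + C\right) = 83 + C$)
$- \frac{7511}{t{\left(-32 - 33,P \right)}} = - \frac{7511}{83 + 40} = - \frac{7511}{123}$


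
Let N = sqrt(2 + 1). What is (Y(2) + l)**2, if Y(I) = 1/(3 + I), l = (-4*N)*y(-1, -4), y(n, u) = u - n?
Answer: 10801/25 + 24*sqrt(3)/5 ≈ 440.35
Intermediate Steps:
N = sqrt(3) ≈ 1.7320
l = 12*sqrt(3) (l = (-4*sqrt(3))*(-4 - 1*(-1)) = (-4*sqrt(3))*(-4 + 1) = -4*sqrt(3)*(-3) = 12*sqrt(3) ≈ 20.785)
(Y(2) + l)**2 = (1/(3 + 2) + 12*sqrt(3))**2 = (1/5 + 12*sqrt(3))**2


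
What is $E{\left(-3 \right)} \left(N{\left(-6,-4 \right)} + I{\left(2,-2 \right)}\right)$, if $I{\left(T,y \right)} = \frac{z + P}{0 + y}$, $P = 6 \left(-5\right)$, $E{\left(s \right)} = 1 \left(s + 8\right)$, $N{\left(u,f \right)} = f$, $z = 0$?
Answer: $55$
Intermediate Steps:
$E{\left(s \right)} = 8 + s$ ($E{\left(s \right)} = 1 \left(8 + s\right) = 8 + s$)
$P = -30$
$I{\left(T,y \right)} = - \frac{30}{y}$ ($I{\left(T,y \right)} = \frac{0 - 30}{0 + y} = - \frac{30}{y}$)
$E{\left(-3 \right)} \left(N{\left(-6,-4 \right)} + I{\left(2,-2 \right)}\right) = \left(8 - 3\right) \left(-4 - \frac{30}{-2}\right) = 5 \left(-4 - -15\right) = 5 \left(-4 + 15\right) = 5 \cdot 11 = 55$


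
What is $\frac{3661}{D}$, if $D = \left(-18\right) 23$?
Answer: $- \frac{3661}{414} \approx -8.843$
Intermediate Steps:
$D = -414$
$\frac{3661}{D} = \frac{3661}{-414} = 3661 \left(- \frac{1}{414}\right) = - \frac{3661}{414}$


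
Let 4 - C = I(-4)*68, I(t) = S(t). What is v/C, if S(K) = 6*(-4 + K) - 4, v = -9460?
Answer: -473/177 ≈ -2.6723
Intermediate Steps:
S(K) = -28 + 6*K (S(K) = (-24 + 6*K) - 4 = -28 + 6*K)
I(t) = -28 + 6*t
C = 3540 (C = 4 - (-28 + 6*(-4))*68 = 4 - (-28 - 24)*68 = 4 - (-52)*68 = 4 - 1*(-3536) = 4 + 3536 = 3540)
v/C = -9460/3540 = -9460*1/3540 = -473/177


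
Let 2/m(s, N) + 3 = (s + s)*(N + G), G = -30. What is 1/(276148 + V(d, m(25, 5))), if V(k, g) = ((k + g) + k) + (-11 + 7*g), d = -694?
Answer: 1253/344260481 ≈ 3.6397e-6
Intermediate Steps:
m(s, N) = 2/(-3 + 2*s*(-30 + N)) (m(s, N) = 2/(-3 + (s + s)*(N - 30)) = 2/(-3 + (2*s)*(-30 + N)) = 2/(-3 + 2*s*(-30 + N)))
V(k, g) = -11 + 2*k + 8*g (V(k, g) = ((g + k) + k) + (-11 + 7*g) = (g + 2*k) + (-11 + 7*g) = -11 + 2*k + 8*g)
1/(276148 + V(d, m(25, 5))) = 1/(276148 + (-11 + 2*(-694) + 8*(2/(-3 - 60*25 + 2*5*25)))) = 1/(276148 + (-11 - 1388 + 8*(2/(-3 - 1500 + 250)))) = 1/(276148 + (-11 - 1388 + 8*(2/(-1253)))) = 1/(276148 + (-11 - 1388 + 8*(2*(-1/1253)))) = 1/(276148 + (-11 - 1388 + 8*(-2/1253))) = 1/(276148 + (-11 - 1388 - 16/1253)) = 1/(276148 - 1752963/1253) = 1/(344260481/1253) = 1253/344260481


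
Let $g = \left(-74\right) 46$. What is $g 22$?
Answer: $-74888$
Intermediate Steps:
$g = -3404$
$g 22 = \left(-3404\right) 22 = -74888$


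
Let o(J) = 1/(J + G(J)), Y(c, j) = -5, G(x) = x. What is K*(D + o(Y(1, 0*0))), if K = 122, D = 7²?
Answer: 29829/5 ≈ 5965.8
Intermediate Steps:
o(J) = 1/(2*J) (o(J) = 1/(J + J) = 1/(2*J))
D = 49
K*(D + o(Y(1, 0*0))) = 122*(49 + (½)/(-5)) = 122*(49 + (½)*(-⅕)) = 122*(49 - ⅒) = 122*(489/10) = 29829/5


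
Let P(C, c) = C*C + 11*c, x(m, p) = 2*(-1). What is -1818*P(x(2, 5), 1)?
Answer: -27270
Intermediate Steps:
x(m, p) = -2
P(C, c) = C² + 11*c
-1818*P(x(2, 5), 1) = -1818*((-2)² + 11*1) = -1818*(4 + 11) = -1818*15 = -27270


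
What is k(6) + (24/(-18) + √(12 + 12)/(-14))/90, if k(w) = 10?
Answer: 1348/135 - √6/630 ≈ 9.9813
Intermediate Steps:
k(6) + (24/(-18) + √(12 + 12)/(-14))/90 = 10 + (24/(-18) + √(12 + 12)/(-14))/90 = 10 + (24*(-1/18) + √24*(-1/14))/90 = 10 + (-4/3 + (2*√6)*(-1/14))/90 = 10 + (-4/3 - √6/7)/90 = 10 + (-2/135 - √6/630) = 1348/135 - √6/630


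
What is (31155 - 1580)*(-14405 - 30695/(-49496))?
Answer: -21085767896375/49496 ≈ -4.2601e+8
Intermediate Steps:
(31155 - 1580)*(-14405 - 30695/(-49496)) = 29575*(-14405 - 30695*(-1/49496)) = 29575*(-14405 + 30695/49496) = 29575*(-712959185/49496) = -21085767896375/49496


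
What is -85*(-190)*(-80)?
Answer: -1292000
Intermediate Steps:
-85*(-190)*(-80) = 16150*(-80) = -1292000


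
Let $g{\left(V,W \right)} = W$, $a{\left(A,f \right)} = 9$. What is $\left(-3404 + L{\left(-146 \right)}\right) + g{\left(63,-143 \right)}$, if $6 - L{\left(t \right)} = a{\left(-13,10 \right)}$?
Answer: $-3550$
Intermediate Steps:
$L{\left(t \right)} = -3$ ($L{\left(t \right)} = 6 - 9 = -3$)
$\left(-3404 + L{\left(-146 \right)}\right) + g{\left(63,-143 \right)} = \left(-3404 - 3\right) - 143 = -3407 - 143 = -3550$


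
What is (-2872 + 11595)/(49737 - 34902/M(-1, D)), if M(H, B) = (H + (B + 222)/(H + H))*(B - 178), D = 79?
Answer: 2236443/12751205 ≈ 0.17539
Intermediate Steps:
M(H, B) = (-178 + B)*(H + (222 + B)/(2*H)) (M(H, B) = (H + (222 + B)/((2*H)))*(-178 + B) = (H + (222 + B)*(1/(2*H)))*(-178 + B) = (H + (222 + B)/(2*H))*(-178 + B) = (-178 + B)*(H + (222 + B)/(2*H)))
(-2872 + 11595)/(49737 - 34902/M(-1, D)) = (-2872 + 11595)/(49737 - 34902*(-2/(-39516 + 79**2 + 44*79 + 2*(-1)**2*(-178 + 79)))) = 8723/(49737 - 34902*(-2/(-39516 + 6241 + 3476 + 2*1*(-99)))) = 8723/(49737 - 34902*(-2/(-39516 + 6241 + 3476 - 198))) = 8723/(49737 - 34902/((1/2)*(-1)*(-29997))) = 8723/(49737 - 34902/29997/2) = 8723/(49737 - 34902*2/29997) = 8723/(49737 - 7756/3333) = 8723/(165765665/3333) = 8723*(3333/165765665) = 2236443/12751205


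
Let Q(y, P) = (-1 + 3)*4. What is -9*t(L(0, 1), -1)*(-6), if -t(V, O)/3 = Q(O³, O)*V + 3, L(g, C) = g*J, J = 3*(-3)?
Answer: -486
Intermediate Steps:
J = -9
L(g, C) = -9*g (L(g, C) = g*(-9) = -9*g)
Q(y, P) = 8 (Q(y, P) = 2*4 = 8)
t(V, O) = -9 - 24*V (t(V, O) = -3*(8*V + 3) = -3*(3 + 8*V) = -9 - 24*V)
-9*t(L(0, 1), -1)*(-6) = -9*(-9 - (-216)*0)*(-6) = -9*(-9 - 24*0)*(-6) = -9*(-9 + 0)*(-6) = -9*(-9)*(-6) = 81*(-6) = -486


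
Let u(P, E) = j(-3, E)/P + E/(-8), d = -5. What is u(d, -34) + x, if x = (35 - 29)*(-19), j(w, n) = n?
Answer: -2059/20 ≈ -102.95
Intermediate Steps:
u(P, E) = -E/8 + E/P (u(P, E) = E/P + E/(-8) = E/P + E*(-⅛) = E/P - E/8 = -E/8 + E/P)
x = -114 (x = 6*(-19) = -114)
u(d, -34) + x = (-⅛*(-34) - 34/(-5)) - 114 = (17/4 - 34*(-⅕)) - 114 = (17/4 + 34/5) - 114 = 221/20 - 114 = -2059/20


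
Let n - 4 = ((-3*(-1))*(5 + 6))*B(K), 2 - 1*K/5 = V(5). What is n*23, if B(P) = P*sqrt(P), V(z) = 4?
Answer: 92 - 7590*I*sqrt(10) ≈ 92.0 - 24002.0*I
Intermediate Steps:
K = -10 (K = 10 - 5*4 = 10 - 20 = -10)
B(P) = P**(3/2)
n = 4 - 330*I*sqrt(10) (n = 4 + ((-3*(-1))*(5 + 6))*(-10)**(3/2) = 4 + (3*11)*(-10*I*sqrt(10)) = 4 + 33*(-10*I*sqrt(10)) = 4 - 330*I*sqrt(10) ≈ 4.0 - 1043.6*I)
n*23 = (4 - 330*I*sqrt(10))*23 = 92 - 7590*I*sqrt(10)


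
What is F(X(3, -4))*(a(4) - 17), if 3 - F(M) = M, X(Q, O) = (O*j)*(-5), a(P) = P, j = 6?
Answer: 1521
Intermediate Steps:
X(Q, O) = -30*O (X(Q, O) = (O*6)*(-5) = (6*O)*(-5) = -30*O)
F(M) = 3 - M
F(X(3, -4))*(a(4) - 17) = (3 - (-30)*(-4))*(4 - 17) = (3 - 1*120)*(-13) = (3 - 120)*(-13) = -117*(-13) = 1521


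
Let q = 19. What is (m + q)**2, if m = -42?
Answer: 529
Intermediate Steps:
(m + q)**2 = (-42 + 19)**2 = (-23)**2 = 529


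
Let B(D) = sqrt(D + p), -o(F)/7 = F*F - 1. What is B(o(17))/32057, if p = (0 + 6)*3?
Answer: 3*I*sqrt(222)/32057 ≈ 0.0013944*I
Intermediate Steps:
p = 18 (p = 6*3 = 18)
o(F) = 7 - 7*F**2 (o(F) = -7*(F*F - 1) = -7*(F**2 - 1) = -7*(-1 + F**2) = 7 - 7*F**2)
B(D) = sqrt(18 + D) (B(D) = sqrt(D + 18) = sqrt(18 + D))
B(o(17))/32057 = sqrt(18 + (7 - 7*17**2))/32057 = sqrt(18 + (7 - 7*289))*(1/32057) = sqrt(18 + (7 - 2023))*(1/32057) = sqrt(18 - 2016)*(1/32057) = sqrt(-1998)*(1/32057) = (3*I*sqrt(222))*(1/32057) = 3*I*sqrt(222)/32057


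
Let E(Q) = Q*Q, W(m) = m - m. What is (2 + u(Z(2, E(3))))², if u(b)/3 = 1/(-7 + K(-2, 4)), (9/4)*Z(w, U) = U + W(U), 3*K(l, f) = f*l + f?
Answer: 1681/625 ≈ 2.6896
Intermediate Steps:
W(m) = 0
E(Q) = Q²
K(l, f) = f/3 + f*l/3 (K(l, f) = (f*l + f)/3 = (f + f*l)/3 = f/3 + f*l/3)
Z(w, U) = 4*U/9 (Z(w, U) = 4*(U + 0)/9 = 4*U/9)
u(b) = -9/25 (u(b) = 3/(-7 + (⅓)*4*(1 - 2)) = 3/(-7 + (⅓)*4*(-1)) = 3/(-7 - 4/3) = 3/(-25/3) = 3*(-3/25) = -9/25)
(2 + u(Z(2, E(3))))² = (2 - 9/25)² = (41/25)² = 1681/625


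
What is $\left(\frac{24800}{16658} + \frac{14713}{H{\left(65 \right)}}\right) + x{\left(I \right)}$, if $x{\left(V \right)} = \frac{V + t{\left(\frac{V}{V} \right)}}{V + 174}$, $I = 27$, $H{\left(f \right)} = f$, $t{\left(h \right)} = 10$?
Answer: $\frac{24813497222}{108818385} \approx 228.03$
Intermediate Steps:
$x{\left(V \right)} = \frac{10 + V}{174 + V}$ ($x{\left(V \right)} = \frac{V + 10}{V + 174} = \frac{10 + V}{174 + V}$)
$\left(\frac{24800}{16658} + \frac{14713}{H{\left(65 \right)}}\right) + x{\left(I \right)} = \left(\frac{24800}{16658} + \frac{14713}{65}\right) + \frac{10 + 27}{174 + 27} = \left(24800 \cdot \frac{1}{16658} + 14713 \cdot \frac{1}{65}\right) + \frac{1}{201} \cdot 37 = \left(\frac{12400}{8329} + \frac{14713}{65}\right) + \frac{1}{201} \cdot 37 = \frac{123350577}{541385} + \frac{37}{201} = \frac{24813497222}{108818385}$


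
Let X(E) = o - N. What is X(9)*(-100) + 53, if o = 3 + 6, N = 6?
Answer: -247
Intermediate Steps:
o = 9
X(E) = 3 (X(E) = 9 - 1*6 = 9 - 6 = 3)
X(9)*(-100) + 53 = 3*(-100) + 53 = -300 + 53 = -247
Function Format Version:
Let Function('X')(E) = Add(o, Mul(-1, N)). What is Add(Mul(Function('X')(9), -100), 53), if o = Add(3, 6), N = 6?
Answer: -247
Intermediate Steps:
o = 9
Function('X')(E) = 3 (Function('X')(E) = Add(9, Mul(-1, 6)) = Add(9, -6) = 3)
Add(Mul(Function('X')(9), -100), 53) = Add(Mul(3, -100), 53) = Add(-300, 53) = -247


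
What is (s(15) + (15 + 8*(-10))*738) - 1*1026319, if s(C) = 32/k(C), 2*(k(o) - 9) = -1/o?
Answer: -288982781/269 ≈ -1.0743e+6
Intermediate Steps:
k(o) = 9 - 1/(2*o) (k(o) = 9 + (-1/o)/2 = 9 - 1/(2*o))
s(C) = 32/(9 - 1/(2*C))
(s(15) + (15 + 8*(-10))*738) - 1*1026319 = (64*15/(-1 + 18*15) + (15 + 8*(-10))*738) - 1*1026319 = (64*15/(-1 + 270) + (15 - 80)*738) - 1026319 = (64*15/269 - 65*738) - 1026319 = (64*15*(1/269) - 47970) - 1026319 = (960/269 - 47970) - 1026319 = -12902970/269 - 1026319 = -288982781/269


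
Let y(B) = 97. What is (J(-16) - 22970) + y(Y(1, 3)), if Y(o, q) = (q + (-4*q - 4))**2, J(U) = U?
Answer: -22889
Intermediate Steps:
Y(o, q) = (-4 - 3*q)**2 (Y(o, q) = (q + (-4 - 4*q))**2 = (-4 - 3*q)**2)
(J(-16) - 22970) + y(Y(1, 3)) = (-16 - 22970) + 97 = -22986 + 97 = -22889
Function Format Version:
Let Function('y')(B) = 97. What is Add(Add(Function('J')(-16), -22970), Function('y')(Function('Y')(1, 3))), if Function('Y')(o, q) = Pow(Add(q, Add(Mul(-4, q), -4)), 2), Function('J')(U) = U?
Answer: -22889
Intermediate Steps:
Function('Y')(o, q) = Pow(Add(-4, Mul(-3, q)), 2) (Function('Y')(o, q) = Pow(Add(q, Add(-4, Mul(-4, q))), 2) = Pow(Add(-4, Mul(-3, q)), 2))
Add(Add(Function('J')(-16), -22970), Function('y')(Function('Y')(1, 3))) = Add(Add(-16, -22970), 97) = Add(-22986, 97) = -22889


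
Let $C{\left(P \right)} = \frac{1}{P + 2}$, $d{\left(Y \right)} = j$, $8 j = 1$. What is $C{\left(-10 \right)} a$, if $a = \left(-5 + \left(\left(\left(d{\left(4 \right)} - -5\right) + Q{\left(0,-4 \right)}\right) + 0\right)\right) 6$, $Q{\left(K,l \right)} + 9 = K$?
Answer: $\frac{213}{32} \approx 6.6563$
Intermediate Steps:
$j = \frac{1}{8}$ ($j = \frac{1}{8} \cdot 1 = \frac{1}{8} \approx 0.125$)
$d{\left(Y \right)} = \frac{1}{8}$
$Q{\left(K,l \right)} = -9 + K$
$C{\left(P \right)} = \frac{1}{2 + P}$
$a = - \frac{213}{4}$ ($a = \left(-5 + \left(\left(\left(\frac{1}{8} - -5\right) + \left(-9 + 0\right)\right) + 0\right)\right) 6 = \left(-5 + \left(\left(\left(\frac{1}{8} + 5\right) - 9\right) + 0\right)\right) 6 = \left(-5 + \left(\left(\frac{41}{8} - 9\right) + 0\right)\right) 6 = \left(-5 + \left(- \frac{31}{8} + 0\right)\right) 6 = \left(-5 - \frac{31}{8}\right) 6 = \left(- \frac{71}{8}\right) 6 = - \frac{213}{4} \approx -53.25$)
$C{\left(-10 \right)} a = \frac{1}{2 - 10} \left(- \frac{213}{4}\right) = \frac{1}{-8} \left(- \frac{213}{4}\right) = \left(- \frac{1}{8}\right) \left(- \frac{213}{4}\right) = \frac{213}{32}$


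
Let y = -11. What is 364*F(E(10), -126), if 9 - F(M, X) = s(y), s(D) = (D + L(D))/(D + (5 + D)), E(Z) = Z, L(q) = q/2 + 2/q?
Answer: 545818/187 ≈ 2918.8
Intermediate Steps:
L(q) = q/2 + 2/q (L(q) = q*(1/2) + 2/q = q/2 + 2/q)
s(D) = (2/D + 3*D/2)/(5 + 2*D) (s(D) = (D + (D/2 + 2/D))/(D + (5 + D)) = (2/D + 3*D/2)/(5 + 2*D))
F(M, X) = 2999/374 (F(M, X) = 9 - (4 + 3*(-11)**2)/(2*(-11)*(5 + 2*(-11))) = 9 - (-1)*(4 + 3*121)/(2*11*(5 - 22)) = 9 - (-1)*(4 + 363)/(2*11*(-17)) = 9 - (-1)*(-1)*367/(2*11*17) = 9 - 1*367/374 = 9 - 367/374 = 2999/374)
364*F(E(10), -126) = 364*(2999/374) = 545818/187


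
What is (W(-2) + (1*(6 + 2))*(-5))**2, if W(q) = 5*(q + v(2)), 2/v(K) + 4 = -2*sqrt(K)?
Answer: 6075/2 - 275*sqrt(2) ≈ 2648.6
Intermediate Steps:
v(K) = 2/(-4 - 2*sqrt(K))
W(q) = -5/(2 + sqrt(2)) + 5*q (W(q) = 5*(q - 1/(2 + sqrt(2))) = -5/(2 + sqrt(2)) + 5*q)
(W(-2) + (1*(6 + 2))*(-5))**2 = ((-5 + 5*(-2) + 5*sqrt(2)/2) + (1*(6 + 2))*(-5))**2 = ((-5 - 10 + 5*sqrt(2)/2) + (1*8)*(-5))**2 = ((-15 + 5*sqrt(2)/2) + 8*(-5))**2 = ((-15 + 5*sqrt(2)/2) - 40)**2 = (-55 + 5*sqrt(2)/2)**2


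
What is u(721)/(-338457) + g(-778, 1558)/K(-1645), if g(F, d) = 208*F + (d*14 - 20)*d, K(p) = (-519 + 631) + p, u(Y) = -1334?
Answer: -181531712574/8235787 ≈ -22042.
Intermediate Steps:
K(p) = 112 + p
g(F, d) = 208*F + d*(-20 + 14*d) (g(F, d) = 208*F + (14*d - 20)*d = 208*F + (-20 + 14*d)*d = 208*F + d*(-20 + 14*d))
u(721)/(-338457) + g(-778, 1558)/K(-1645) = -1334/(-338457) + (-20*1558 + 14*1558**2 + 208*(-778))/(112 - 1645) = -1334*(-1/338457) + (-31160 + 14*2427364 - 161824)/(-1533) = 1334/338457 + (-31160 + 33983096 - 161824)*(-1/1533) = 1334/338457 + 33790112*(-1/1533) = 1334/338457 - 33790112/1533 = -181531712574/8235787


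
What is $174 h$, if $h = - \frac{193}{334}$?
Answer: $- \frac{16791}{167} \approx -100.54$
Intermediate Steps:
$h = - \frac{193}{334}$ ($h = \left(-193\right) \frac{1}{334} = - \frac{193}{334} \approx -0.57784$)
$174 h = 174 \left(- \frac{193}{334}\right) = - \frac{16791}{167}$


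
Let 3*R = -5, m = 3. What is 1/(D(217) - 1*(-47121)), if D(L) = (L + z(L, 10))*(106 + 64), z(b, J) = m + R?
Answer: 3/252713 ≈ 1.1871e-5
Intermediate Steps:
R = -5/3 (R = (⅓)*(-5) = -5/3 ≈ -1.6667)
z(b, J) = 4/3 (z(b, J) = 3 - 5/3 = 4/3)
D(L) = 680/3 + 170*L (D(L) = (L + 4/3)*(106 + 64) = (4/3 + L)*170 = 680/3 + 170*L)
1/(D(217) - 1*(-47121)) = 1/((680/3 + 170*217) - 1*(-47121)) = 1/((680/3 + 36890) + 47121) = 1/(111350/3 + 47121) = 1/(252713/3) = 3/252713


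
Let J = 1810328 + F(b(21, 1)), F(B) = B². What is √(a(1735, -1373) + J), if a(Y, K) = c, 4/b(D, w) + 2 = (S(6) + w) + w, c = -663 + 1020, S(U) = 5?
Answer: √45267141/5 ≈ 1345.6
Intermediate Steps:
c = 357
b(D, w) = 4/(3 + 2*w) (b(D, w) = 4/(-2 + ((5 + w) + w)) = 4/(-2 + (5 + 2*w)) = 4/(3 + 2*w))
a(Y, K) = 357
J = 45258216/25 (J = 1810328 + (4/(3 + 2*1))² = 1810328 + (4/(3 + 2))² = 1810328 + (4/5)² = 1810328 + (4*(⅕))² = 1810328 + (⅘)² = 1810328 + 16/25 = 45258216/25 ≈ 1.8103e+6)
√(a(1735, -1373) + J) = √(357 + 45258216/25) = √(45267141/25) = √45267141/5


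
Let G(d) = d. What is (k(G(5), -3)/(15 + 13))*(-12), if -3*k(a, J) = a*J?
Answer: -15/7 ≈ -2.1429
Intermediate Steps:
k(a, J) = -J*a/3 (k(a, J) = -a*J/3 = -J*a/3)
(k(G(5), -3)/(15 + 13))*(-12) = ((-1/3*(-3)*5)/(15 + 13))*(-12) = (5/28)*(-12) = -15/7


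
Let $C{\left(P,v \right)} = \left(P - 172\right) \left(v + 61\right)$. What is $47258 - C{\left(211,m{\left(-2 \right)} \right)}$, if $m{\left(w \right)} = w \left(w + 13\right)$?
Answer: $45737$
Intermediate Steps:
$m{\left(w \right)} = w \left(13 + w\right)$
$C{\left(P,v \right)} = \left(-172 + P\right) \left(61 + v\right)$
$47258 - C{\left(211,m{\left(-2 \right)} \right)} = 47258 - \left(-10492 - 172 \left(- 2 \left(13 - 2\right)\right) + 61 \cdot 211 + 211 \left(- 2 \left(13 - 2\right)\right)\right) = 47258 - \left(-10492 - 172 \left(\left(-2\right) 11\right) + 12871 + 211 \left(\left(-2\right) 11\right)\right) = 47258 - \left(-10492 - -3784 + 12871 + 211 \left(-22\right)\right) = 47258 - \left(-10492 + 3784 + 12871 - 4642\right) = 47258 - 1521 = 45737$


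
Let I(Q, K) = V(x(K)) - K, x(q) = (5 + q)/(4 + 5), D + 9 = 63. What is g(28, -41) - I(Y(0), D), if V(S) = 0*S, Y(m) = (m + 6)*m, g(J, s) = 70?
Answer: 124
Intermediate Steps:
D = 54 (D = -9 + 63 = 54)
x(q) = 5/9 + q/9 (x(q) = (5 + q)/9 = (5 + q)*(1/9) = 5/9 + q/9)
Y(m) = m*(6 + m) (Y(m) = (6 + m)*m = m*(6 + m))
V(S) = 0
I(Q, K) = -K (I(Q, K) = 0 - K = -K)
g(28, -41) - I(Y(0), D) = 70 - (-1)*54 = 70 - 1*(-54) = 70 + 54 = 124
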